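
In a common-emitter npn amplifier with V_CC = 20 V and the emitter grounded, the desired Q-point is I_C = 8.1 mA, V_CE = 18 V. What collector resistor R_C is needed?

Collector loop: V_CC = I_C·R_C + V_CE.
R_C = (V_CC − V_CE)/I_C = (20 − 18)/8.1 = 0.247 kΩ.

R_C ≈ 0.25 kΩ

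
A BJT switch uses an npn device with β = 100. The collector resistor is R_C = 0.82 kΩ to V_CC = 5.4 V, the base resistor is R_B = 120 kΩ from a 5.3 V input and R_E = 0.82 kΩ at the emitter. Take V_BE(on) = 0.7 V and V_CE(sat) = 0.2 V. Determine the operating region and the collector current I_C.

active; I_C ≈ 2.3 mA

Assume active. Base-emitter loop: I_B = (V_BB − V_BE)/(R_B + (β+1)R_E) = (5.3 − 0.7)/(120 + 101×0.82) = 0.0227 mA.
I_C = β·I_B = 100×0.0227 = 2.27 mA.
V_CE = V_CC − I_C·R_C − I_E·R_E = 5.4 − 2.27×0.82 − 2.29×0.82 = 1.66 V > V_CE(sat), so the active-region assumption holds.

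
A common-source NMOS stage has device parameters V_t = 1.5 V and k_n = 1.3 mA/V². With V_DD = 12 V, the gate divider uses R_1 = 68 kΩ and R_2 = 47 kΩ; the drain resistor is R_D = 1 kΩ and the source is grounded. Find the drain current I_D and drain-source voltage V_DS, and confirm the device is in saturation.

V_G = V_DD·R_2/(R_1+R_2) = 12×47/115 = 4.9 V. With the source grounded, V_GS = V_G = 4.9 V.
Assume saturation: I_D = (k_n/2)(V_GS − V_t)² = (1.3/2)×(4.9 − 1.5)² = 0.65×3.4² = 7.53 mA.
V_DS = V_DD − I_D·R_D = 12 − 7.53×1 = 4.47 V.
Saturation requires V_DS ≥ V_GS − V_t = 3.4 V; 4.47 ≥ 3.4 ✓.

I_D ≈ 7.5 mA, V_DS ≈ 4.5 V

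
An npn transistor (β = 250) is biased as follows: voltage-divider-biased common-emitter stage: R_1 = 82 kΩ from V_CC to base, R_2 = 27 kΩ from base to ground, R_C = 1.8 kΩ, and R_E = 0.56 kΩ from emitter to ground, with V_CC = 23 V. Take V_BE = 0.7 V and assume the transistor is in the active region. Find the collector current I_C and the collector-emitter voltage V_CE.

I_C ≈ 7.8 mA, V_CE ≈ 4.7 V

Thevenize the base divider: V_Th = V_CC·R_2/(R_1+R_2) = 23×27/109 = 5.7 V, R_Th = R_1‖R_2 = 20.3 kΩ.
Base-emitter loop: V_Th = I_B·R_Th + V_BE + (β+1)I_B·R_E, so I_B = (5.7 − 0.7) / (20.3 + 251×0.56) = 0.0311 mA.
I_C = β·I_B = 250×0.0311 = 7.77 mA, and I_E = (β+1)I_B = 7.8 mA.
V_CE = V_CC − I_C·R_C − I_E·R_E = 23 − 7.77×1.8 − 7.8×0.56 = 4.66 V.
V_CE = 4.66 V > 0.2 V confirms active-region operation.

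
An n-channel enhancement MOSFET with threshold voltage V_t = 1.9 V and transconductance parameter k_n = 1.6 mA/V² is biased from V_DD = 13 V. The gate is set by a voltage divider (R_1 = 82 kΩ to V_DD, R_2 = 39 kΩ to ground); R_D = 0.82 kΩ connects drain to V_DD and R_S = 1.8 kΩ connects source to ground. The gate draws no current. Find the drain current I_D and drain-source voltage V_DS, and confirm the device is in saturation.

I_D ≈ 0.74 mA, V_DS ≈ 11 V

V_G = V_DD·R_2/(R_1+R_2) = 13×39/121 = 4.19 V.
Assume saturation: I_D = (k_n/2)(V_GS − V_t)² with V_GS = V_G − I_D·R_S = 4.19 − 1.8·I_D.
Substituting gives 2.59·I_D² − 7.6·I_D + 4.2 = 0, with roots I_D = 0.738 or 2.19 mA.
The root I_D = 2.19 mA gives V_GS = 0.245 V ≤ V_t, so take I_D = 0.738 mA.
Then V_GS = 2.86 V and V_DS = V_DD − I_D(R_D+R_S) = 13 − 0.738×2.62 = 11.1 V.
Saturation requires V_DS ≥ V_GS − V_t = 0.961 V; 11.1 ≥ 0.961 ✓.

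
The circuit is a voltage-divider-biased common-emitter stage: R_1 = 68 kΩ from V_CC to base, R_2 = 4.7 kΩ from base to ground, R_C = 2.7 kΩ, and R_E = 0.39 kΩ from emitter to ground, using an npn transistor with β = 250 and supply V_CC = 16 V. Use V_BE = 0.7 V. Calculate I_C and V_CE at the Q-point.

I_C ≈ 0.82 mA, V_CE ≈ 13 V

Thevenize the base divider: V_Th = V_CC·R_2/(R_1+R_2) = 16×4.7/72.7 = 1.03 V, R_Th = R_1‖R_2 = 4.4 kΩ.
Base-emitter loop: V_Th = I_B·R_Th + V_BE + (β+1)I_B·R_E, so I_B = (1.03 − 0.7) / (4.4 + 251×0.39) = 0.00327 mA.
I_C = β·I_B = 250×0.00327 = 0.817 mA, and I_E = (β+1)I_B = 0.821 mA.
V_CE = V_CC − I_C·R_C − I_E·R_E = 16 − 0.817×2.7 − 0.821×0.39 = 13.5 V.
V_CE = 13.5 V > 0.2 V confirms active-region operation.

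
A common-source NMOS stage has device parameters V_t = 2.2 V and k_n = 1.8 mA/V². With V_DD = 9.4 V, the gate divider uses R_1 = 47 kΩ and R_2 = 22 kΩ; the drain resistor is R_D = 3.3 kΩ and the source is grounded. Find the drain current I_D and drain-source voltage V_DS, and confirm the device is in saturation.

V_G = V_DD·R_2/(R_1+R_2) = 9.4×22/69 = 3 V. With the source grounded, V_GS = V_G = 3 V.
Assume saturation: I_D = (k_n/2)(V_GS − V_t)² = (1.8/2)×(3 − 2.2)² = 0.9×0.797² = 0.572 mA.
V_DS = V_DD − I_D·R_D = 9.4 − 0.572×3.3 = 7.51 V.
Saturation requires V_DS ≥ V_GS − V_t = 0.797 V; 7.51 ≥ 0.797 ✓.

I_D ≈ 0.57 mA, V_DS ≈ 7.5 V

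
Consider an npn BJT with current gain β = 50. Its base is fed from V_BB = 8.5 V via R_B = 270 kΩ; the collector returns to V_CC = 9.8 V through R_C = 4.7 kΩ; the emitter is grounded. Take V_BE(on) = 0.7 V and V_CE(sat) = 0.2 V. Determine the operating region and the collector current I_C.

Assume active. Base-emitter loop: I_B = (V_BB − V_BE)/R_B = (8.5 − 0.7)/270 = 0.0289 mA.
I_C = β·I_B = 50×0.0289 = 1.44 mA.
V_CE = V_CC − I_C·R_C = 9.8 − 1.44×4.7 = 3.01 V > V_CE(sat), so the active-region assumption holds.

active; I_C ≈ 1.4 mA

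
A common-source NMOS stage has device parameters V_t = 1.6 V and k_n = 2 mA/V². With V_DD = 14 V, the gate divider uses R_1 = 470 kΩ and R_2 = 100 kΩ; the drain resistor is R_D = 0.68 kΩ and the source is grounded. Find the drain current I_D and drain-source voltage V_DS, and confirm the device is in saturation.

V_G = V_DD·R_2/(R_1+R_2) = 14×100/570 = 2.46 V. With the source grounded, V_GS = V_G = 2.46 V.
Assume saturation: I_D = (k_n/2)(V_GS − V_t)² = (2/2)×(2.46 − 1.6)² = 1×0.856² = 0.733 mA.
V_DS = V_DD − I_D·R_D = 14 − 0.733×0.68 = 13.5 V.
Saturation requires V_DS ≥ V_GS − V_t = 0.856 V; 13.5 ≥ 0.856 ✓.

I_D ≈ 0.73 mA, V_DS ≈ 14 V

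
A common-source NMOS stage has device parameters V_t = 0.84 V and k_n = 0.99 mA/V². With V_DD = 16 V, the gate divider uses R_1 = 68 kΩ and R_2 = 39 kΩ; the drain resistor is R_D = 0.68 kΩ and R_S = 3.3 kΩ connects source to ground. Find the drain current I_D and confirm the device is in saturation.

V_G = V_DD·R_2/(R_1+R_2) = 16×39/107 = 5.83 V.
Assume saturation: I_D = (k_n/2)(V_GS − V_t)² with V_GS = V_G − I_D·R_S = 5.83 − 3.3·I_D.
Substituting gives 5.39·I_D² − 17.3·I_D + 12.3 = 0, with roots I_D = 1.07 or 2.14 mA.
The root I_D = 2.14 mA gives V_GS = -1.24 V ≤ V_t, so take I_D = 1.07 mA.
Then V_GS = 2.31 V and V_DS = V_DD − I_D(R_D+R_S) = 16 − 1.07×3.98 = 11.8 V.
Saturation requires V_DS ≥ V_GS − V_t = 1.47 V; 11.8 ≥ 1.47 ✓.

I_D ≈ 1.1 mA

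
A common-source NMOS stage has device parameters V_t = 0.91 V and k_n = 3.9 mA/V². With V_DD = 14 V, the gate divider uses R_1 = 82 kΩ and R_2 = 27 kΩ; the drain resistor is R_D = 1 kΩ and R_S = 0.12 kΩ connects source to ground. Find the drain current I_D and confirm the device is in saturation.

I_D ≈ 6.3 mA

V_G = V_DD·R_2/(R_1+R_2) = 14×27/109 = 3.47 V.
Assume saturation: I_D = (k_n/2)(V_GS − V_t)² with V_GS = V_G − I_D·R_S = 3.47 − 0.12·I_D.
Substituting gives 0.0281·I_D² − 2.2·I_D + 12.8 = 0, with roots I_D = 6.32 or 71.9 mA.
The root I_D = 71.9 mA gives V_GS = -5.16 V ≤ V_t, so take I_D = 6.32 mA.
Then V_GS = 2.71 V and V_DS = V_DD − I_D(R_D+R_S) = 14 − 6.32×1.12 = 6.92 V.
Saturation requires V_DS ≥ V_GS − V_t = 1.8 V; 6.92 ≥ 1.8 ✓.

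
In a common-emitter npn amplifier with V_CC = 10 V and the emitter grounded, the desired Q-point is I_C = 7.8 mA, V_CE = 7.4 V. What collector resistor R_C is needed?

Collector loop: V_CC = I_C·R_C + V_CE.
R_C = (V_CC − V_CE)/I_C = (10 − 7.4)/7.8 = 0.333 kΩ.

R_C ≈ 0.33 kΩ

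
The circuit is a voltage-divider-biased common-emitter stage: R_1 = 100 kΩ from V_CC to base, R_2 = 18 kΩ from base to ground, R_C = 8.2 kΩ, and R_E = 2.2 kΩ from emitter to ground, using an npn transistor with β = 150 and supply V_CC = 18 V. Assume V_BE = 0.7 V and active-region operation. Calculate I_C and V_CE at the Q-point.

Thevenize the base divider: V_Th = V_CC·R_2/(R_1+R_2) = 18×18/118 = 2.75 V, R_Th = R_1‖R_2 = 15.3 kΩ.
Base-emitter loop: V_Th = I_B·R_Th + V_BE + (β+1)I_B·R_E, so I_B = (2.75 − 0.7) / (15.3 + 151×2.2) = 0.00589 mA.
I_C = β·I_B = 150×0.00589 = 0.883 mA, and I_E = (β+1)I_B = 0.889 mA.
V_CE = V_CC − I_C·R_C − I_E·R_E = 18 − 0.883×8.2 − 0.889×2.2 = 8.8 V.
V_CE = 8.8 V > 0.2 V confirms active-region operation.

I_C ≈ 0.88 mA, V_CE ≈ 8.8 V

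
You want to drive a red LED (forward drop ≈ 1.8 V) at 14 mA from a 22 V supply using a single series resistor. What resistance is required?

The resistor drops V_S − V_D = 22 − 1.8 = 20.2 V at 14 mA.
R = 20.2 V / 14 mA = 1.44 kΩ.

R ≈ 1.4 kΩ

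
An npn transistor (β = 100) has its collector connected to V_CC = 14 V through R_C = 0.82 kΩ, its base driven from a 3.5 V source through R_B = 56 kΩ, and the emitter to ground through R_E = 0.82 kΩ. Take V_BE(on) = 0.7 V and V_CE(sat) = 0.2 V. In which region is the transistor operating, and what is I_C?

active; I_C ≈ 2 mA

Assume active. Base-emitter loop: I_B = (V_BB − V_BE)/(R_B + (β+1)R_E) = (3.5 − 0.7)/(56 + 101×0.82) = 0.0202 mA.
I_C = β·I_B = 100×0.0202 = 2.02 mA.
V_CE = V_CC − I_C·R_C − I_E·R_E = 14 − 2.02×0.82 − 2.04×0.82 = 10.7 V > V_CE(sat), so the active-region assumption holds.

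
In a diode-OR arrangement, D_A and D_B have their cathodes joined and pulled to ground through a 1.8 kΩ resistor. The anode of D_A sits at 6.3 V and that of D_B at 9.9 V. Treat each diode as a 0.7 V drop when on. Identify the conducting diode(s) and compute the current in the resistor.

Only D_B conducts; I_R ≈ 5.1 mA

Assume both conduct. Then node N would need to be at both 6.3−0.7 = 5.6 V and 9.9−0.7 = 9.2 V, which is impossible.
Assume only D_B conducts: V_N = 9.9 − 0.7 = 9.2 V, so I_R = 9.2/1.8 = 5.11 mA.
Check D_A: its anode-to-cathode voltage is 6.3 − 9.2 = -2.9 V < 0.7 V, so it is off. The assumption is consistent.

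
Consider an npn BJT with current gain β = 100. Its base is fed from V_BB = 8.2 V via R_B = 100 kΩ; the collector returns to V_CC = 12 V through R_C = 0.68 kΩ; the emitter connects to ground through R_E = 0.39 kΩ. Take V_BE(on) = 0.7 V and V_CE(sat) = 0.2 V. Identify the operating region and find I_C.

active; I_C ≈ 5.4 mA

Assume active. Base-emitter loop: I_B = (V_BB − V_BE)/(R_B + (β+1)R_E) = (8.2 − 0.7)/(100 + 101×0.39) = 0.0538 mA.
I_C = β·I_B = 100×0.0538 = 5.38 mA.
V_CE = V_CC − I_C·R_C − I_E·R_E = 12 − 5.38×0.68 − 5.43×0.39 = 6.22 V > V_CE(sat), so the active-region assumption holds.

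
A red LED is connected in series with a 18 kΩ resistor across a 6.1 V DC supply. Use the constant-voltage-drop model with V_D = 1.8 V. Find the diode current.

I ≈ 0.24 mA

KVL around the loop: 6.1 = V_D + I·R = 1.8 + I × 18 kΩ.
So I = (6.1 − 1.8) / 18 kΩ = 4.3 / 18 = 0.239 mA.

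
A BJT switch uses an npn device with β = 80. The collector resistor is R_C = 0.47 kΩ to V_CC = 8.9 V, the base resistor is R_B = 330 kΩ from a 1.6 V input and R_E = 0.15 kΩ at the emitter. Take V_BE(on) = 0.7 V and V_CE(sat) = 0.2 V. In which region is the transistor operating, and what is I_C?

Assume active. Base-emitter loop: I_B = (V_BB − V_BE)/(R_B + (β+1)R_E) = (1.6 − 0.7)/(330 + 81×0.15) = 0.00263 mA.
I_C = β·I_B = 80×0.00263 = 0.21 mA.
V_CE = V_CC − I_C·R_C − I_E·R_E = 8.9 − 0.21×0.47 − 0.213×0.15 = 8.77 V > V_CE(sat), so the active-region assumption holds.

active; I_C ≈ 0.21 mA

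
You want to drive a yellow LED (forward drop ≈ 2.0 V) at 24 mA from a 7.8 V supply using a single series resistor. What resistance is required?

R ≈ 0.24 kΩ

The resistor drops V_S − V_D = 7.8 − 2.0 = 5.8 V at 24 mA.
R = 5.8 V / 24 mA = 0.242 kΩ.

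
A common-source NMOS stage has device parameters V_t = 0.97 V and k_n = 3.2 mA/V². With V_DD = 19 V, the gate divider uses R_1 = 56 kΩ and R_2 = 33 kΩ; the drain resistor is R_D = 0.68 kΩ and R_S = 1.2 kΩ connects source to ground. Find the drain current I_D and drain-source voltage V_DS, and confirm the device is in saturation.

V_G = V_DD·R_2/(R_1+R_2) = 19×33/89 = 7.04 V.
Assume saturation: I_D = (k_n/2)(V_GS − V_t)² with V_GS = V_G − I_D·R_S = 7.04 − 1.2·I_D.
Substituting gives 2.3·I_D² − 24.3·I_D + 59 = 0, with roots I_D = 3.78 or 6.78 mA.
The root I_D = 6.78 mA gives V_GS = -1.09 V ≤ V_t, so take I_D = 3.78 mA.
Then V_GS = 2.51 V and V_DS = V_DD − I_D(R_D+R_S) = 19 − 3.78×1.88 = 11.9 V.
Saturation requires V_DS ≥ V_GS − V_t = 1.54 V; 11.9 ≥ 1.54 ✓.

I_D ≈ 3.8 mA, V_DS ≈ 12 V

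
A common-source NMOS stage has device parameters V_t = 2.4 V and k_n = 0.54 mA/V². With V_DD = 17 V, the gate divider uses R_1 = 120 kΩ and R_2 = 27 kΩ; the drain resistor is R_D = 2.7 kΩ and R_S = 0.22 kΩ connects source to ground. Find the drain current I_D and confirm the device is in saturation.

I_D ≈ 0.13 mA

V_G = V_DD·R_2/(R_1+R_2) = 17×27/147 = 3.12 V.
Assume saturation: I_D = (k_n/2)(V_GS − V_t)² with V_GS = V_G − I_D·R_S = 3.12 − 0.22·I_D.
Substituting gives 0.0131·I_D² − 1.09·I_D + 0.141 = 0, with roots I_D = 0.13 or 83 mA.
The root I_D = 83 mA gives V_GS = -15.1 V ≤ V_t, so take I_D = 0.13 mA.
Then V_GS = 3.09 V and V_DS = V_DD − I_D(R_D+R_S) = 17 − 0.13×2.92 = 16.6 V.
Saturation requires V_DS ≥ V_GS − V_t = 0.694 V; 16.6 ≥ 0.694 ✓.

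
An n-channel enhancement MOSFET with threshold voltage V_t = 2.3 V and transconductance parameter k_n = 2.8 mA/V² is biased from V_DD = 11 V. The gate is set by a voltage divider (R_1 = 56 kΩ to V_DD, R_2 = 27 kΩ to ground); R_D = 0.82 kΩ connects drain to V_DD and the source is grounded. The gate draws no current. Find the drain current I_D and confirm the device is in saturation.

I_D ≈ 2.3 mA

V_G = V_DD·R_2/(R_1+R_2) = 11×27/83 = 3.58 V. With the source grounded, V_GS = V_G = 3.58 V.
Assume saturation: I_D = (k_n/2)(V_GS − V_t)² = (2.8/2)×(3.58 − 2.3)² = 1.4×1.28² = 2.29 mA.
V_DS = V_DD − I_D·R_D = 11 − 2.29×0.82 = 9.12 V.
Saturation requires V_DS ≥ V_GS − V_t = 1.28 V; 9.12 ≥ 1.28 ✓.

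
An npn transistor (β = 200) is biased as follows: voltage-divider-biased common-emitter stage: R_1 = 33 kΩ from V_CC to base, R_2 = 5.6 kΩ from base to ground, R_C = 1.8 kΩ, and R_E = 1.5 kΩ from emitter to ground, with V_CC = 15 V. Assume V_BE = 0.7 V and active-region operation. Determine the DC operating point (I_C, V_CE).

Thevenize the base divider: V_Th = V_CC·R_2/(R_1+R_2) = 15×5.6/38.6 = 2.18 V, R_Th = R_1‖R_2 = 4.79 kΩ.
Base-emitter loop: V_Th = I_B·R_Th + V_BE + (β+1)I_B·R_E, so I_B = (2.18 − 0.7) / (4.79 + 201×1.5) = 0.00482 mA.
I_C = β·I_B = 200×0.00482 = 0.964 mA, and I_E = (β+1)I_B = 0.969 mA.
V_CE = V_CC − I_C·R_C − I_E·R_E = 15 − 0.964×1.8 − 0.969×1.5 = 11.8 V.
V_CE = 11.8 V > 0.2 V confirms active-region operation.

I_C ≈ 0.96 mA, V_CE ≈ 12 V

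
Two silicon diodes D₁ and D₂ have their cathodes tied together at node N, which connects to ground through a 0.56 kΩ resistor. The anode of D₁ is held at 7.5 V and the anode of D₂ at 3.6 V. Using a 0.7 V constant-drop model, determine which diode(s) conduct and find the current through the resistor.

Only D₁ conducts; I_R ≈ 12 mA

Assume both conduct. Then node N would need to be at both 7.5−0.7 = 6.8 V and 3.6−0.7 = 2.9 V, which is impossible.
Assume only D₁ conducts: V_N = 7.5 − 0.7 = 6.8 V, so I_R = 6.8/0.56 = 12.1 mA.
Check D₂: its anode-to-cathode voltage is 3.6 − 6.8 = -3.2 V < 0.7 V, so it is off. The assumption is consistent.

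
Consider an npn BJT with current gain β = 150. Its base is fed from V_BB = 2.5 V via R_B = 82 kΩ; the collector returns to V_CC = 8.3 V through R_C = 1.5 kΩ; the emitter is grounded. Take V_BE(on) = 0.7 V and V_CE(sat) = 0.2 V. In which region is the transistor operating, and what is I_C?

active; I_C ≈ 3.3 mA

Assume active. Base-emitter loop: I_B = (V_BB − V_BE)/R_B = (2.5 − 0.7)/82 = 0.022 mA.
I_C = β·I_B = 150×0.022 = 3.29 mA.
V_CE = V_CC − I_C·R_C = 8.3 − 3.29×1.5 = 3.36 V > V_CE(sat), so the active-region assumption holds.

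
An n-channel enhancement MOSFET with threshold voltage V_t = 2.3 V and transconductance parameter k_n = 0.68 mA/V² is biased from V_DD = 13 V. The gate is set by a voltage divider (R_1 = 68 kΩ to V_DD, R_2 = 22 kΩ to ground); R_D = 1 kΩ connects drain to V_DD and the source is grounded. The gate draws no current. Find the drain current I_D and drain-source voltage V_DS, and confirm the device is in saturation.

V_G = V_DD·R_2/(R_1+R_2) = 13×22/90 = 3.18 V. With the source grounded, V_GS = V_G = 3.18 V.
Assume saturation: I_D = (k_n/2)(V_GS − V_t)² = (0.68/2)×(3.18 − 2.3)² = 0.34×0.878² = 0.262 mA.
V_DS = V_DD − I_D·R_D = 13 − 0.262×1 = 12.7 V.
Saturation requires V_DS ≥ V_GS − V_t = 0.878 V; 12.7 ≥ 0.878 ✓.

I_D ≈ 0.26 mA, V_DS ≈ 13 V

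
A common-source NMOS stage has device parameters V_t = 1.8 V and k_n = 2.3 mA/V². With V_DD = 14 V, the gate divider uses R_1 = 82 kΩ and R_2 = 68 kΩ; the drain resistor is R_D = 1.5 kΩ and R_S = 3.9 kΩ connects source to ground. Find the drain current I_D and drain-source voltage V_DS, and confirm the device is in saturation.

V_G = V_DD·R_2/(R_1+R_2) = 14×68/150 = 6.35 V.
Assume saturation: I_D = (k_n/2)(V_GS − V_t)² with V_GS = V_G − I_D·R_S = 6.35 − 3.9·I_D.
Substituting gives 17.5·I_D² − 41.8·I_D + 23.8 = 0, with roots I_D = 0.935 or 1.45 mA.
The root I_D = 1.45 mA gives V_GS = 0.676 V ≤ V_t, so take I_D = 0.935 mA.
Then V_GS = 2.7 V and V_DS = V_DD − I_D(R_D+R_S) = 14 − 0.935×5.4 = 8.95 V.
Saturation requires V_DS ≥ V_GS − V_t = 0.902 V; 8.95 ≥ 0.902 ✓.

I_D ≈ 0.93 mA, V_DS ≈ 9 V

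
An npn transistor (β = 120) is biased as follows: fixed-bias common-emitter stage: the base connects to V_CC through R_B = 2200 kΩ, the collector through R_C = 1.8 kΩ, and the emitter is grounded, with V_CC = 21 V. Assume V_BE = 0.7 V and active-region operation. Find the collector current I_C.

Base loop: V_CC = I_B·R_B + V_BE, so I_B = (21 − 0.7)/2200 kΩ = 0.00923 mA.
In the active region I_C = β·I_B = 120 × 0.00923 = 1.11 mA.
Collector loop: V_CE = V_CC − I_C·R_C = 21 − 1.11×1.8 = 19 V.
Since V_CE = 19 V > V_CE(sat) ≈ 0.2 V, the transistor is in the active region as assumed.

I_C ≈ 1.1 mA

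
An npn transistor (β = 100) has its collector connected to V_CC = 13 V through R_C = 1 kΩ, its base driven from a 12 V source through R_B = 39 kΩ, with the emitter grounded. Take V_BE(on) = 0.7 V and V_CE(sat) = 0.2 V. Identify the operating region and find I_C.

saturation; I_C ≈ 13 mA

Assume active: I_B = (12 − 0.7)/39 = 0.29 mA, giving I_C = β·I_B = 29 mA.
But then V_CE = 13 − 29×1 = -16 V < V_CE(sat) = 0.2 V — impossible in the active region.
So the transistor is saturated. With V_CE = 0.2 V, I_C = (V_CC − 0.2)/R_C = 12.8/1 = 12.8 mA.
Check: β·I_B = 29 mA > I_C = 12.8 mA, confirming saturation.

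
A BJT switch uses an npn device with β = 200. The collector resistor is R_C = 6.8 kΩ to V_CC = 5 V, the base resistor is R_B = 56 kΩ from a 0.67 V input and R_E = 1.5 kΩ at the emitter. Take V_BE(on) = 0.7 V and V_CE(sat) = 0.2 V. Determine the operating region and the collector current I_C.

V_BB = 0.67 V ≤ V_BE(on) = 0.7 V, so the base-emitter junction is not forward biased.
The transistor is in cutoff: I_B = I_C = 0.

cutoff; I_C ≈ 0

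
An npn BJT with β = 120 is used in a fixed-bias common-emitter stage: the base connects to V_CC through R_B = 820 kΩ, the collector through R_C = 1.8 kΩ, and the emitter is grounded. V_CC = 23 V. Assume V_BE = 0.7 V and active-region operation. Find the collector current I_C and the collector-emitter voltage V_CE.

I_C ≈ 3.3 mA, V_CE ≈ 17 V

Base loop: V_CC = I_B·R_B + V_BE, so I_B = (23 − 0.7)/820 kΩ = 0.0272 mA.
In the active region I_C = β·I_B = 120 × 0.0272 = 3.26 mA.
Collector loop: V_CE = V_CC − I_C·R_C = 23 − 3.26×1.8 = 17.1 V.
Since V_CE = 17.1 V > V_CE(sat) ≈ 0.2 V, the transistor is in the active region as assumed.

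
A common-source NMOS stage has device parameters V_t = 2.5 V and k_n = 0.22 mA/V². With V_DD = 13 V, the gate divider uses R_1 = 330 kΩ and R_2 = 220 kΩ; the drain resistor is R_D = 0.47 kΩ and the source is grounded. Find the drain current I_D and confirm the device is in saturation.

I_D ≈ 0.8 mA

V_G = V_DD·R_2/(R_1+R_2) = 13×220/550 = 5.2 V. With the source grounded, V_GS = V_G = 5.2 V.
Assume saturation: I_D = (k_n/2)(V_GS − V_t)² = (0.22/2)×(5.2 − 2.5)² = 0.11×2.7² = 0.802 mA.
V_DS = V_DD − I_D·R_D = 13 − 0.802×0.47 = 12.6 V.
Saturation requires V_DS ≥ V_GS − V_t = 2.7 V; 12.6 ≥ 2.7 ✓.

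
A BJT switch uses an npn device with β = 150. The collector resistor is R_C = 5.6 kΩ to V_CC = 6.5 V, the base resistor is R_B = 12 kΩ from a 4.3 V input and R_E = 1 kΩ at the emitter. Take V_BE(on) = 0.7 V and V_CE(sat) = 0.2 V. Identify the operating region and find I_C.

Assume active: I_B = (4.3 − 0.7)/(12 + 151×1) = 0.0221 mA, I_C = β·I_B = 3.31 mA.
Then V_CE = 6.5 − 3.31×5.6 − 3.33×1 = -15.4 V < 0.2 V — the active assumption fails.
Re-solve with V_CE = 0.2 V. KCL at the emitter: V_E/R_E = (V_BB−0.7−V_E)/R_B + (V_CC−0.2−V_E)/R_C, giving V_E = 1.13 V.
I_C = (V_CC − 0.2 − V_E)/R_C = (6.3 − 1.13)/5.6 = 0.923 mA.
Check: I_B = (3.6 − 1.13)/12 = 0.206 mA, and β·I_B = 30.9 mA > I_C, confirming saturation.

saturation; I_C ≈ 0.92 mA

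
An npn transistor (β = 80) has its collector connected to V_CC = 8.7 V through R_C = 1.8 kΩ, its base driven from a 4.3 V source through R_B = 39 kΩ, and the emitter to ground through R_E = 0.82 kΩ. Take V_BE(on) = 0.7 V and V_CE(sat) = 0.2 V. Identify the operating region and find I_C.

Assume active. Base-emitter loop: I_B = (V_BB − V_BE)/(R_B + (β+1)R_E) = (4.3 − 0.7)/(39 + 81×0.82) = 0.0341 mA.
I_C = β·I_B = 80×0.0341 = 2.73 mA.
V_CE = V_CC − I_C·R_C − I_E·R_E = 8.7 − 2.73×1.8 − 2.77×0.82 = 1.51 V > V_CE(sat), so the active-region assumption holds.

active; I_C ≈ 2.7 mA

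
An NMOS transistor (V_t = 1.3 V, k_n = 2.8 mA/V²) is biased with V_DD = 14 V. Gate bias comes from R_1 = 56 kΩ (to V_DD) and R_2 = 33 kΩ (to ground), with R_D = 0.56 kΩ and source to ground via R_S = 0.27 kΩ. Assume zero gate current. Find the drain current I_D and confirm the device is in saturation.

V_G = V_DD·R_2/(R_1+R_2) = 14×33/89 = 5.19 V.
Assume saturation: I_D = (k_n/2)(V_GS − V_t)² with V_GS = V_G − I_D·R_S = 5.19 − 0.27·I_D.
Substituting gives 0.102·I_D² − 3.94·I_D + 21.2 = 0, with roots I_D = 6.46 or 32.2 mA.
The root I_D = 32.2 mA gives V_GS = -3.49 V ≤ V_t, so take I_D = 6.46 mA.
Then V_GS = 3.45 V and V_DS = V_DD − I_D(R_D+R_S) = 14 − 6.46×0.83 = 8.64 V.
Saturation requires V_DS ≥ V_GS − V_t = 2.15 V; 8.64 ≥ 2.15 ✓.

I_D ≈ 6.5 mA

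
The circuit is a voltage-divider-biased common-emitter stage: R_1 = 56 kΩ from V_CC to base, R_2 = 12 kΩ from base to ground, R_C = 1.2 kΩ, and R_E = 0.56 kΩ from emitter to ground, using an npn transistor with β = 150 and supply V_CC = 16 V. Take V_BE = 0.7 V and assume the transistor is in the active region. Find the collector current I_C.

Thevenize the base divider: V_Th = V_CC·R_2/(R_1+R_2) = 16×12/68 = 2.82 V, R_Th = R_1‖R_2 = 9.88 kΩ.
Base-emitter loop: V_Th = I_B·R_Th + V_BE + (β+1)I_B·R_E, so I_B = (2.82 − 0.7) / (9.88 + 151×0.56) = 0.0225 mA.
I_C = β·I_B = 150×0.0225 = 3.37 mA, and I_E = (β+1)I_B = 3.4 mA.
V_CE = V_CC − I_C·R_C − I_E·R_E = 16 − 3.37×1.2 − 3.4×0.56 = 10.1 V.
V_CE = 10.1 V > 0.2 V confirms active-region operation.

I_C ≈ 3.4 mA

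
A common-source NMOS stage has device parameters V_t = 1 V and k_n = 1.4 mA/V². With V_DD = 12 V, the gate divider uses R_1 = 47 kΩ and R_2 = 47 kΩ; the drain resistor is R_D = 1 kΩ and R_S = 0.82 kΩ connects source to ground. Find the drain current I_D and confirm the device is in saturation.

V_G = V_DD·R_2/(R_1+R_2) = 12×47/94 = 6 V.
Assume saturation: I_D = (k_n/2)(V_GS − V_t)² with V_GS = V_G − I_D·R_S = 6 − 0.82·I_D.
Substituting gives 0.471·I_D² − 6.74·I_D + 17.5 = 0, with roots I_D = 3.41 or 10.9 mA.
The root I_D = 10.9 mA gives V_GS = -2.95 V ≤ V_t, so take I_D = 3.41 mA.
Then V_GS = 3.21 V and V_DS = V_DD − I_D(R_D+R_S) = 12 − 3.41×1.82 = 5.8 V.
Saturation requires V_DS ≥ V_GS − V_t = 2.21 V; 5.8 ≥ 2.21 ✓.

I_D ≈ 3.4 mA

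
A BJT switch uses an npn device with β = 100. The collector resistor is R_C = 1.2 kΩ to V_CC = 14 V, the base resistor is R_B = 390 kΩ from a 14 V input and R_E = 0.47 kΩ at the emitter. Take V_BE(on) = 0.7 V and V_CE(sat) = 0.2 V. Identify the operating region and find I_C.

active; I_C ≈ 3 mA

Assume active. Base-emitter loop: I_B = (V_BB − V_BE)/(R_B + (β+1)R_E) = (14 − 0.7)/(390 + 101×0.47) = 0.0304 mA.
I_C = β·I_B = 100×0.0304 = 3.04 mA.
V_CE = V_CC − I_C·R_C − I_E·R_E = 14 − 3.04×1.2 − 3.07×0.47 = 8.91 V > V_CE(sat), so the active-region assumption holds.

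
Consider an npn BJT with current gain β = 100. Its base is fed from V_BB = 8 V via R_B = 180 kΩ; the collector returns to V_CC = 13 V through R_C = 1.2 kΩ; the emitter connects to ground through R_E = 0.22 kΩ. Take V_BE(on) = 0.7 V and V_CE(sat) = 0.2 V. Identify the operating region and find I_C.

active; I_C ≈ 3.6 mA

Assume active. Base-emitter loop: I_B = (V_BB − V_BE)/(R_B + (β+1)R_E) = (8 − 0.7)/(180 + 101×0.22) = 0.0361 mA.
I_C = β·I_B = 100×0.0361 = 3.61 mA.
V_CE = V_CC − I_C·R_C − I_E·R_E = 13 − 3.61×1.2 − 3.65×0.22 = 7.87 V > V_CE(sat), so the active-region assumption holds.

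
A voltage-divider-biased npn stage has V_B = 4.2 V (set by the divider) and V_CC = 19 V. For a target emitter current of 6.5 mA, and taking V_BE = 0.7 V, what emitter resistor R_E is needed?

R_E ≈ 0.54 kΩ

V_E = V_B − V_BE = 4.2 − 0.7 = 3.5 V.
R_E = V_E / I_E = 3.5 / 6.5 = 0.538 kΩ.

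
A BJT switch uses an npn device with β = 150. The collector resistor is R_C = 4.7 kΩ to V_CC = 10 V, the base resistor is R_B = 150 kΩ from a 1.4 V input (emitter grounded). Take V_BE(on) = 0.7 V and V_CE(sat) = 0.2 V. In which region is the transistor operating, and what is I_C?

Assume active. Base-emitter loop: I_B = (V_BB − V_BE)/R_B = (1.4 − 0.7)/150 = 0.00467 mA.
I_C = β·I_B = 150×0.00467 = 0.7 mA.
V_CE = V_CC − I_C·R_C = 10 − 0.7×4.7 = 6.71 V > V_CE(sat), so the active-region assumption holds.

active; I_C ≈ 0.7 mA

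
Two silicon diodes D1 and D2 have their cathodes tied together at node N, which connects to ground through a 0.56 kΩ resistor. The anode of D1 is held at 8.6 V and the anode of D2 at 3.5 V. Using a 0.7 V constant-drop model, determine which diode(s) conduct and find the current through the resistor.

Only D1 conducts; I_R ≈ 14 mA

Assume both conduct. Then node N would need to be at both 8.6−0.7 = 7.9 V and 3.5−0.7 = 2.8 V, which is impossible.
Assume only D1 conducts: V_N = 8.6 − 0.7 = 7.9 V, so I_R = 7.9/0.56 = 14.1 mA.
Check D2: its anode-to-cathode voltage is 3.5 − 7.9 = -4.4 V < 0.7 V, so it is off. The assumption is consistent.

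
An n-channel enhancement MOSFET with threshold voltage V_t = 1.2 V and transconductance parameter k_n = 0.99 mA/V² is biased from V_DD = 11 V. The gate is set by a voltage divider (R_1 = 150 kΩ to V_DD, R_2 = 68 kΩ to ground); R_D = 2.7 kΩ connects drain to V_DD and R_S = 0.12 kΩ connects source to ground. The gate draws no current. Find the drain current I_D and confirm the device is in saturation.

V_G = V_DD·R_2/(R_1+R_2) = 11×68/218 = 3.43 V.
Assume saturation: I_D = (k_n/2)(V_GS − V_t)² with V_GS = V_G − I_D·R_S = 3.43 − 0.12·I_D.
Substituting gives 0.00713·I_D² − 1.27·I_D + 2.46 = 0, with roots I_D = 1.97 or 176 mA.
The root I_D = 176 mA gives V_GS = -17.6 V ≤ V_t, so take I_D = 1.97 mA.
Then V_GS = 3.19 V and V_DS = V_DD − I_D(R_D+R_S) = 11 − 1.97×2.82 = 5.45 V.
Saturation requires V_DS ≥ V_GS − V_t = 1.99 V; 5.45 ≥ 1.99 ✓.

I_D ≈ 2 mA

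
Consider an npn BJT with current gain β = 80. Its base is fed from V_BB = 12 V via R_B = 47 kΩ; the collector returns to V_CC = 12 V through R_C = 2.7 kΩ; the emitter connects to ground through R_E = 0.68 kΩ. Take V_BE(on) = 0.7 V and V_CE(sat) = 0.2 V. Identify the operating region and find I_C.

saturation; I_C ≈ 3.5 mA

Assume active: I_B = (12 − 0.7)/(47 + 81×0.68) = 0.111 mA, I_C = β·I_B = 8.86 mA.
Then V_CE = 12 − 8.86×2.7 − 8.97×0.68 = -18 V < 0.2 V — the active assumption fails.
Re-solve with V_CE = 0.2 V. KCL at the emitter: V_E/R_E = (V_BB−0.7−V_E)/R_B + (V_CC−0.2−V_E)/R_C, giving V_E = 2.48 V.
I_C = (V_CC − 0.2 − V_E)/R_C = (11.8 − 2.48)/2.7 = 3.45 mA.
Check: I_B = (11.3 − 2.48)/47 = 0.188 mA, and β·I_B = 15 mA > I_C, confirming saturation.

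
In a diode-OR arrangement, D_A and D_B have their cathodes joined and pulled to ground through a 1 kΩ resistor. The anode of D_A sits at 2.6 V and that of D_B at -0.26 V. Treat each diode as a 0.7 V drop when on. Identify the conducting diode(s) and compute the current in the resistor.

Only D_A conducts; I_R ≈ 1.9 mA

Assume both conduct. Then node N would need to be at both 2.6−0.7 = 1.9 V and -0.26−0.7 = -0.96 V, which is impossible.
Assume only D_A conducts: V_N = 2.6 − 0.7 = 1.9 V, so I_R = 1.9/1 = 1.9 mA.
Check D_B: its anode-to-cathode voltage is -0.26 − 1.9 = -2.16 V < 0.7 V, so it is off. The assumption is consistent.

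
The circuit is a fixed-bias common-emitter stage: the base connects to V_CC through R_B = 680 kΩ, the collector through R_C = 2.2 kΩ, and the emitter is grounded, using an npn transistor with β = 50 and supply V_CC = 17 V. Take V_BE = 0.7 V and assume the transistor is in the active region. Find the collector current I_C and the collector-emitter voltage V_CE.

Base loop: V_CC = I_B·R_B + V_BE, so I_B = (17 − 0.7)/680 kΩ = 0.024 mA.
In the active region I_C = β·I_B = 50 × 0.024 = 1.2 mA.
Collector loop: V_CE = V_CC − I_C·R_C = 17 − 1.2×2.2 = 14.4 V.
Since V_CE = 14.4 V > V_CE(sat) ≈ 0.2 V, the transistor is in the active region as assumed.

I_C ≈ 1.2 mA, V_CE ≈ 14 V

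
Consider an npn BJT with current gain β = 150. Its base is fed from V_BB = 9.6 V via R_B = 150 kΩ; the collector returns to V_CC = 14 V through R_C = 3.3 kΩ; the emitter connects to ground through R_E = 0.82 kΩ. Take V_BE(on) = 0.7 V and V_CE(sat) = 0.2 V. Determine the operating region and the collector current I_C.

saturation; I_C ≈ 3.3 mA

Assume active: I_B = (9.6 − 0.7)/(150 + 151×0.82) = 0.0325 mA, I_C = β·I_B = 4.88 mA.
Then V_CE = 14 − 4.88×3.3 − 4.91×0.82 = -6.11 V < 0.2 V — the active assumption fails.
Re-solve with V_CE = 0.2 V. KCL at the emitter: V_E/R_E = (V_BB−0.7−V_E)/R_B + (V_CC−0.2−V_E)/R_C, giving V_E = 2.77 V.
I_C = (V_CC − 0.2 − V_E)/R_C = (13.8 − 2.77)/3.3 = 3.34 mA.
Check: I_B = (8.9 − 2.77)/150 = 0.0408 mA, and β·I_B = 6.13 mA > I_C, confirming saturation.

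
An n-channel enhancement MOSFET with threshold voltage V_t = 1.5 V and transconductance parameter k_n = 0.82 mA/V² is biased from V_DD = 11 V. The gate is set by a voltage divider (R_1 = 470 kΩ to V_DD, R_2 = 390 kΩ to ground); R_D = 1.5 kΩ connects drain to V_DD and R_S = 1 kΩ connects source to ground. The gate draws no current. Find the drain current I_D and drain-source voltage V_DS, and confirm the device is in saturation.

I_D ≈ 1.5 mA, V_DS ≈ 7.1 V

V_G = V_DD·R_2/(R_1+R_2) = 11×390/860 = 4.99 V.
Assume saturation: I_D = (k_n/2)(V_GS − V_t)² with V_GS = V_G − I_D·R_S = 4.99 − 1·I_D.
Substituting gives 0.41·I_D² − 3.86·I_D + 4.99 = 0, with roots I_D = 1.55 or 7.87 mA.
The root I_D = 7.87 mA gives V_GS = -2.88 V ≤ V_t, so take I_D = 1.55 mA.
Then V_GS = 3.44 V and V_DS = V_DD − I_D(R_D+R_S) = 11 − 1.55×2.5 = 7.13 V.
Saturation requires V_DS ≥ V_GS − V_t = 1.94 V; 7.13 ≥ 1.94 ✓.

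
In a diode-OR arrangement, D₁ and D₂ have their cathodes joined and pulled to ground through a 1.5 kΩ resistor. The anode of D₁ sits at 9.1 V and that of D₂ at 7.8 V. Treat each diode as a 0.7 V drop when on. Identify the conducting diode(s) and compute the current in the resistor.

Assume both conduct. Then node N would need to be at both 9.1−0.7 = 8.4 V and 7.8−0.7 = 7.1 V, which is impossible.
Assume only D₁ conducts: V_N = 9.1 − 0.7 = 8.4 V, so I_R = 8.4/1.5 = 5.6 mA.
Check D₂: its anode-to-cathode voltage is 7.8 − 8.4 = -0.6 V < 0.7 V, so it is off. The assumption is consistent.

Only D₁ conducts; I_R ≈ 5.6 mA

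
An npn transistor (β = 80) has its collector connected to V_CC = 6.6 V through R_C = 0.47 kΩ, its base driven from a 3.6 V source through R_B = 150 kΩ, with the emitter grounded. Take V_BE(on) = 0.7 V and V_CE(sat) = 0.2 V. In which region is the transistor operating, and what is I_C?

Assume active. Base-emitter loop: I_B = (V_BB − V_BE)/R_B = (3.6 − 0.7)/150 = 0.0193 mA.
I_C = β·I_B = 80×0.0193 = 1.55 mA.
V_CE = V_CC − I_C·R_C = 6.6 − 1.55×0.47 = 5.87 V > V_CE(sat), so the active-region assumption holds.

active; I_C ≈ 1.5 mA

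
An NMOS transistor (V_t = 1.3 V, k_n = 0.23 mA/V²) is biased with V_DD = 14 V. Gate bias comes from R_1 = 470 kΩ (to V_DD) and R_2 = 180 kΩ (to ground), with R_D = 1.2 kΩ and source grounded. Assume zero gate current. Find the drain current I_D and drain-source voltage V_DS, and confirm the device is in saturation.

I_D ≈ 0.76 mA, V_DS ≈ 13 V

V_G = V_DD·R_2/(R_1+R_2) = 14×180/650 = 3.88 V. With the source grounded, V_GS = V_G = 3.88 V.
Assume saturation: I_D = (k_n/2)(V_GS − V_t)² = (0.23/2)×(3.88 − 1.3)² = 0.115×2.58² = 0.764 mA.
V_DS = V_DD − I_D·R_D = 14 − 0.764×1.2 = 13.1 V.
Saturation requires V_DS ≥ V_GS − V_t = 2.58 V; 13.1 ≥ 2.58 ✓.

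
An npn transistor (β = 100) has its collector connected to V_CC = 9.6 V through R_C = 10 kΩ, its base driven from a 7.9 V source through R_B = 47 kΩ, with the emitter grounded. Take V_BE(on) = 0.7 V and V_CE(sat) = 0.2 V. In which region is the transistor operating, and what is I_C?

saturation; I_C ≈ 0.94 mA

Assume active: I_B = (7.9 − 0.7)/47 = 0.153 mA, giving I_C = β·I_B = 15.3 mA.
But then V_CE = 9.6 − 15.3×10 = -144 V < V_CE(sat) = 0.2 V — impossible in the active region.
So the transistor is saturated. With V_CE = 0.2 V, I_C = (V_CC − 0.2)/R_C = 9.4/10 = 0.94 mA.
Check: β·I_B = 15.3 mA > I_C = 0.94 mA, confirming saturation.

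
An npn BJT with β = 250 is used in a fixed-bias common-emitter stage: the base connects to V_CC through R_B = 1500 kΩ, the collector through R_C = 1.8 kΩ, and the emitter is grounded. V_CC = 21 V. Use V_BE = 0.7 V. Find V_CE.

V_CE ≈ 15 V

Base loop: V_CC = I_B·R_B + V_BE, so I_B = (21 − 0.7)/1500 kΩ = 0.0135 mA.
In the active region I_C = β·I_B = 250 × 0.0135 = 3.38 mA.
Collector loop: V_CE = V_CC − I_C·R_C = 21 − 3.38×1.8 = 14.9 V.
Since V_CE = 14.9 V > V_CE(sat) ≈ 0.2 V, the transistor is in the active region as assumed.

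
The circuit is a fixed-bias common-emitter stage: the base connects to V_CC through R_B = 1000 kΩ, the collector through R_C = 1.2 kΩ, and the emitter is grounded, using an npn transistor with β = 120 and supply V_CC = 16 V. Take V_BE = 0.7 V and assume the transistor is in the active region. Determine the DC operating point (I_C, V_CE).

I_C ≈ 1.8 mA, V_CE ≈ 14 V

Base loop: V_CC = I_B·R_B + V_BE, so I_B = (16 − 0.7)/1000 kΩ = 0.0153 mA.
In the active region I_C = β·I_B = 120 × 0.0153 = 1.84 mA.
Collector loop: V_CE = V_CC − I_C·R_C = 16 − 1.84×1.2 = 13.8 V.
Since V_CE = 13.8 V > V_CE(sat) ≈ 0.2 V, the transistor is in the active region as assumed.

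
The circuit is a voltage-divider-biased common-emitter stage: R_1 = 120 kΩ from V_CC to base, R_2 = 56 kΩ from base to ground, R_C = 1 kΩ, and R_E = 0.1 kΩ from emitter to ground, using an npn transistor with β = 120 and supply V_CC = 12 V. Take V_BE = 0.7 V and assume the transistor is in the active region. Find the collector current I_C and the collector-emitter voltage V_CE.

I_C ≈ 7.4 mA, V_CE ≈ 3.8 V

Thevenize the base divider: V_Th = V_CC·R_2/(R_1+R_2) = 12×56/176 = 3.82 V, R_Th = R_1‖R_2 = 38.2 kΩ.
Base-emitter loop: V_Th = I_B·R_Th + V_BE + (β+1)I_B·R_E, so I_B = (3.82 − 0.7) / (38.2 + 121×0.1) = 0.062 mA.
I_C = β·I_B = 120×0.062 = 7.44 mA, and I_E = (β+1)I_B = 7.5 mA.
V_CE = V_CC − I_C·R_C − I_E·R_E = 12 − 7.44×1 − 7.5×0.1 = 3.81 V.
V_CE = 3.81 V > 0.2 V confirms active-region operation.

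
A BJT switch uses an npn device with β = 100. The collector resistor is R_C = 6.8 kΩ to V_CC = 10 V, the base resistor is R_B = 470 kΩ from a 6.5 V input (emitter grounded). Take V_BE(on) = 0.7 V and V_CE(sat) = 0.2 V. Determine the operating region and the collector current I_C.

Assume active. Base-emitter loop: I_B = (V_BB − V_BE)/R_B = (6.5 − 0.7)/470 = 0.0123 mA.
I_C = β·I_B = 100×0.0123 = 1.23 mA.
V_CE = V_CC − I_C·R_C = 10 − 1.23×6.8 = 1.61 V > V_CE(sat), so the active-region assumption holds.

active; I_C ≈ 1.2 mA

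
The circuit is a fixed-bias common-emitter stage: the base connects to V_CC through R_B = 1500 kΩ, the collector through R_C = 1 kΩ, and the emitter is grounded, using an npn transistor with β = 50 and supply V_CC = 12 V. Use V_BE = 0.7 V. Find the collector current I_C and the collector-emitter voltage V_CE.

I_C ≈ 0.38 mA, V_CE ≈ 12 V

Base loop: V_CC = I_B·R_B + V_BE, so I_B = (12 − 0.7)/1500 kΩ = 0.00753 mA.
In the active region I_C = β·I_B = 50 × 0.00753 = 0.377 mA.
Collector loop: V_CE = V_CC − I_C·R_C = 12 − 0.377×1 = 11.6 V.
Since V_CE = 11.6 V > V_CE(sat) ≈ 0.2 V, the transistor is in the active region as assumed.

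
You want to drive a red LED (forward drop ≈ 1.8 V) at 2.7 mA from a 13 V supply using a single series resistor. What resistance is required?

The resistor drops V_S − V_D = 13 − 1.8 = 11.2 V at 2.7 mA.
R = 11.2 V / 2.7 mA = 4.15 kΩ.

R ≈ 4.1 kΩ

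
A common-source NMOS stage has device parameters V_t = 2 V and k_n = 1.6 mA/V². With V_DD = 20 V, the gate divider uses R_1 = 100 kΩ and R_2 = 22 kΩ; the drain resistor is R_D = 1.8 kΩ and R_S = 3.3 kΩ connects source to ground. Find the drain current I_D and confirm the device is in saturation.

V_G = V_DD·R_2/(R_1+R_2) = 20×22/122 = 3.61 V.
Assume saturation: I_D = (k_n/2)(V_GS − V_t)² with V_GS = V_G − I_D·R_S = 3.61 − 3.3·I_D.
Substituting gives 8.71·I_D² − 9.48·I_D + 2.06 = 0, with roots I_D = 0.301 or 0.787 mA.
The root I_D = 0.787 mA gives V_GS = 1.01 V ≤ V_t, so take I_D = 0.301 mA.
Then V_GS = 2.61 V and V_DS = V_DD − I_D(R_D+R_S) = 20 − 0.301×5.1 = 18.5 V.
Saturation requires V_DS ≥ V_GS − V_t = 0.613 V; 18.5 ≥ 0.613 ✓.

I_D ≈ 0.3 mA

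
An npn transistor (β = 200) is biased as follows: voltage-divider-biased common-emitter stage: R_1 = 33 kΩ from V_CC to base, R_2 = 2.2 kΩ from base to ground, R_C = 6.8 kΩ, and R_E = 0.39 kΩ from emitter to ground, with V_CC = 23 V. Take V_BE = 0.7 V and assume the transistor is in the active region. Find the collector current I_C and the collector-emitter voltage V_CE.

Thevenize the base divider: V_Th = V_CC·R_2/(R_1+R_2) = 23×2.2/35.2 = 1.44 V, R_Th = R_1‖R_2 = 2.06 kΩ.
Base-emitter loop: V_Th = I_B·R_Th + V_BE + (β+1)I_B·R_E, so I_B = (1.44 − 0.7) / (2.06 + 201×0.39) = 0.00917 mA.
I_C = β·I_B = 200×0.00917 = 1.83 mA, and I_E = (β+1)I_B = 1.84 mA.
V_CE = V_CC − I_C·R_C − I_E·R_E = 23 − 1.83×6.8 − 1.84×0.39 = 9.81 V.
V_CE = 9.81 V > 0.2 V confirms active-region operation.

I_C ≈ 1.8 mA, V_CE ≈ 9.8 V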